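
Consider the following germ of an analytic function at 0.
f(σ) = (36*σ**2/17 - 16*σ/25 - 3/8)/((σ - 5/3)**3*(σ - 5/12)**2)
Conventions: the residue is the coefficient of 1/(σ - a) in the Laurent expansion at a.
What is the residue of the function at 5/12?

At the order-2 pole 5/12 set g(σ) = (σ - (5/12))^2*f(σ) = (36*σ**2/17 - 16*σ/25 - 3/8)/(σ - 5/3)**3.
Order-2 pole: residue = g'(a); g'(5/12) = -12704/53125, so the residue is -12704/53125.

The residue is -12704/53125.


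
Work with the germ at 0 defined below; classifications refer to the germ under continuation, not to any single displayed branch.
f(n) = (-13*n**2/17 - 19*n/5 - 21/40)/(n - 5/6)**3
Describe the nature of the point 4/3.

Denominator factors: n - 5/6 = 1/2 at n = 4/3 — none vanishes.
So the germ continues analytically to 4/3.

The point is a regular point.


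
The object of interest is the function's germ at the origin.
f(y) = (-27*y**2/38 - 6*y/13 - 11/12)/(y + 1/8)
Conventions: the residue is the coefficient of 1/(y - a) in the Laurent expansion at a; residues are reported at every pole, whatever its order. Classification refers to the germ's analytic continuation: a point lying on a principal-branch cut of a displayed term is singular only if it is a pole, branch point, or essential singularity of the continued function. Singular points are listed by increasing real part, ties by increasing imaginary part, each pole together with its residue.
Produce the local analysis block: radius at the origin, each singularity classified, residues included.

Denominator factor (y + 1/8): pole of order 1 at -1/8, modulus 1/8.
The radius of convergence is the smallest modulus among the singular points: 1/8.
At the order-1 pole -1/8 set g(y) = (y - (-1/8))*f(y) = -27*y**2/38 - 6*y/13 - 11/12.
Simple pole: residue = g(a) at a = -1/8, which is -82525/94848.

Radius of convergence at 0: 1/8.
At -1/8: a pole of order 1; residue -82525/94848.


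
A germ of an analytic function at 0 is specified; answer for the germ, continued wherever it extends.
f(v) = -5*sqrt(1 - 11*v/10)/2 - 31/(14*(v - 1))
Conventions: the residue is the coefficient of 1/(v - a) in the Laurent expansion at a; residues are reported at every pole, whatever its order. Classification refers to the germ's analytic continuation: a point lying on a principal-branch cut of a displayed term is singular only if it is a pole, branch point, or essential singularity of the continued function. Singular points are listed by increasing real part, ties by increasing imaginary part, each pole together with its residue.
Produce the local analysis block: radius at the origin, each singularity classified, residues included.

Radius of convergence at 0: 10/11.
At 10/11: an algebraic (square-root) branch point.
At 1: a pole of order 1; residue -31/14.

Denominator factor (v - 1): pole of order 1 at 1, modulus 1.
Branch term (-5/2)*sqrt(1 - v/(10/11)): its argument vanishes at v = 10/11, a square-root branch point, modulus 10/11.
The radius of convergence is the smallest modulus among the singular points: 10/11.
The branch term is analytic at 1 and contributes nothing to the residue; only the rational part matters.
At the order-1 pole 1 set g(v) = (v - (1))*(rational part) = -31/14.
Simple pole: residue = g(a) at a = 1, which is -31/14.
List the singular points by increasing real part (a conjugate pair: the negative imaginary part first).


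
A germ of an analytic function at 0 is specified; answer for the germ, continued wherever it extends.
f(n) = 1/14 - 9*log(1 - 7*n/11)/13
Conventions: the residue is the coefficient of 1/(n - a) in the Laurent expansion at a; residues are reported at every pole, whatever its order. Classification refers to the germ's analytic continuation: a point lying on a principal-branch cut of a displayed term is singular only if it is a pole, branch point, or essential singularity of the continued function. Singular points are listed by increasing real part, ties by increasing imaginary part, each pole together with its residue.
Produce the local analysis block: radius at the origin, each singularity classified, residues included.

Radius of convergence at 0: 11/7.
At 11/7: a logarithmic branch point.

Branch term (-9/13)*log(1 - n/(11/7)): its argument vanishes at n = 11/7, a logarithmic branch point, modulus 11/7.
The radius of convergence is the smallest modulus among the singular points: 11/7.


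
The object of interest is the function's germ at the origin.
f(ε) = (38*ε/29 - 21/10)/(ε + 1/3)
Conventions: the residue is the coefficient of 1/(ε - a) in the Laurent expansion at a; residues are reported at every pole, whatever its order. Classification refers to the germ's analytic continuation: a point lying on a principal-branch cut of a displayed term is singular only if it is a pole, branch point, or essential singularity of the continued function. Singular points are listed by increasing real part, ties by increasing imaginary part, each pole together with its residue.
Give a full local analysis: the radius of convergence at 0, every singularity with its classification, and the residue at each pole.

Denominator factor (ε + 1/3): pole of order 1 at -1/3, modulus 1/3.
The radius of convergence is the smallest modulus among the singular points: 1/3.
At the order-1 pole -1/3 set g(ε) = (ε - (-1/3))*f(ε) = 38*ε/29 - 21/10.
Simple pole: residue = g(a) at a = -1/3, which is -2207/870.

Radius of convergence at 0: 1/3.
At -1/3: a pole of order 1; residue -2207/870.


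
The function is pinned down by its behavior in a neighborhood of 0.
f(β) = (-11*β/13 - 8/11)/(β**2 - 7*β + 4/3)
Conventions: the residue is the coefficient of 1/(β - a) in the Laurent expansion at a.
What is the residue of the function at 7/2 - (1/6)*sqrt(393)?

The residue is -11/26 + (1055/37466)*sqrt(393).

The factor β**2 - 7*β + 4/3 splits as (β - a)(β - a') with a = 7/2 - (1/6)*sqrt(393), a' = 7/2 + (1/6)*sqrt(393). At the order-1 pole a set g(β) = (β - a)*f(β) = [-11*β/13 - 8/11] / (β - a').
Simple pole: residue = g(a) at a = 7/2 - (1/6)*sqrt(393), which is -11/26 + (1055/37466)*sqrt(393).


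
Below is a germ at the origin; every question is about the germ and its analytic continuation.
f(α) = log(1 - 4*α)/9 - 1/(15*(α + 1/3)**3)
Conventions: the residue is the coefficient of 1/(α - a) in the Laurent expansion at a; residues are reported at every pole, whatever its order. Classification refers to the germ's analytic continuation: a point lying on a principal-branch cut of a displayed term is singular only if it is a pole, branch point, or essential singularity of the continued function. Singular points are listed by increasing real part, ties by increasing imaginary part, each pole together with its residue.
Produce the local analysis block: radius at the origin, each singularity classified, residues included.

Radius of convergence at 0: 1/4.
At -1/3: a pole of order 3; residue 0.
At 1/4: a logarithmic branch point.

Denominator factor (α + 1/3)^3: pole of order 3 at -1/3, modulus 1/3.
Branch term (1/9)*log(1 - α/(1/4)): its argument vanishes at α = 1/4, a logarithmic branch point, modulus 1/4.
The radius of convergence is the smallest modulus among the singular points: 1/4.
The branch term is analytic at -1/3 and contributes nothing to the residue; only the rational part matters.
At the order-3 pole -1/3 set g(α) = (α - (-1/3))^3*(rational part) = -1/15.
Order-3 pole: residue = g''(a)/2; g''(-1/3) = 0, so the residue is 0.
List the singular points by increasing real part (a conjugate pair: the negative imaginary part first).


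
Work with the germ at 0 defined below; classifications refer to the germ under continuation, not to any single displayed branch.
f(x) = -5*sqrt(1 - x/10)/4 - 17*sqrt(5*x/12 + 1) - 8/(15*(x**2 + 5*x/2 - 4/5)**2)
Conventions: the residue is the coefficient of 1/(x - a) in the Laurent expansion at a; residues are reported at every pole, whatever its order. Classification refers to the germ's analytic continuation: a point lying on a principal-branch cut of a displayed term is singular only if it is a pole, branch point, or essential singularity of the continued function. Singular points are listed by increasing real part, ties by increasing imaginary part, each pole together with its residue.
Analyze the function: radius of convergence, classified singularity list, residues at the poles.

Denominator factor (x**2 + 5*x/2 - 4/5)^2: discriminant 189/20, real irrational roots -5/4 + (3/20)*sqrt(105) and -5/4 - (3/20)*sqrt(105); poles of order 2, moduli -5/4 + (3/20)*sqrt(105) and 5/4 + (3/20)*sqrt(105).
Branch term (-5/4)*sqrt(1 - x/(10)): its argument vanishes at x = 10, a square-root branch point, modulus 10.
Branch term (-17)*sqrt(1 - x/(-12/5)): its argument vanishes at x = -12/5, a square-root branch point, modulus 12/5.
The radius of convergence is the smallest modulus among the singular points: -5/4 + (3/20)*sqrt(105).
The branch terms are analytic at -5/4 - (3/20)*sqrt(105) and contribute nothing to the residue; only the rational part matters.
The factor x**2 + 5*x/2 - 4/5 splits as (x - a)(x - a') with a = -5/4 - (3/20)*sqrt(105), a' = -5/4 + (3/20)*sqrt(105). At the order-2 pole a set g(x) = (x - a)^2*(rational part) = [-8/15] / (x - a')^2.
Order-2 pole: residue = g'(a); g'(-5/4 - (3/20)*sqrt(105)) = -(128/35721)*sqrt(105), so the residue is -(128/35721)*sqrt(105).
The branch terms are analytic at -5/4 + (3/20)*sqrt(105) and contribute nothing to the residue; only the rational part matters.
The factor x**2 + 5*x/2 - 4/5 splits as (x - a)(x - a') with a = -5/4 + (3/20)*sqrt(105), a' = -5/4 - (3/20)*sqrt(105). At the order-2 pole a set g(x) = (x - a)^2*(rational part) = [-8/15] / (x - a')^2.
Order-2 pole: residue = g'(a); g'(-5/4 + (3/20)*sqrt(105)) = (128/35721)*sqrt(105), so the residue is (128/35721)*sqrt(105).
List the singular points by increasing real part (a conjugate pair: the negative imaginary part first).

Radius of convergence at 0: -5/4 + (3/20)*sqrt(105).
At -5/4 - (3/20)*sqrt(105): a pole of order 2; residue -(128/35721)*sqrt(105).
At -12/5: an algebraic (square-root) branch point.
At -5/4 + (3/20)*sqrt(105): a pole of order 2; residue (128/35721)*sqrt(105).
At 10: an algebraic (square-root) branch point.


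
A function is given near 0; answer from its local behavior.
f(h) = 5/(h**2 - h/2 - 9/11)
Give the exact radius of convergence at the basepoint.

The radius of convergence is -1/4 + (1/44)*sqrt(1705).

Denominator factor (h**2 - h/2 - 9/11): discriminant 155/44, real irrational roots 1/4 + (1/44)*sqrt(1705) and 1/4 - (1/44)*sqrt(1705); poles of order 1, moduli 1/4 + (1/44)*sqrt(1705) and -1/4 + (1/44)*sqrt(1705).
The radius of convergence is the smallest modulus among the singular points: -1/4 + (1/44)*sqrt(1705).


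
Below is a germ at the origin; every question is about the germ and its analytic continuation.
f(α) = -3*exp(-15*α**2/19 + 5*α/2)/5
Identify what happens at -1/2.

The point is a regular point.

There is no denominator, hence no pole anywhere.
The factor exp(-15*α**2/19 + 5*α/2) is entire.
So the germ continues analytically to -1/2.


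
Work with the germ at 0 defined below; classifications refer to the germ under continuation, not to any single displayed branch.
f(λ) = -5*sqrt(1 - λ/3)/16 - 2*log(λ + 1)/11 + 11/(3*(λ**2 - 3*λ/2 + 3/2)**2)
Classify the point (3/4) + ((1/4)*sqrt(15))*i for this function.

The denominator factor λ**2 - 3*λ/2 + 3/2 vanishes at (3/4) + ((1/4)*sqrt(15))*i and appears to the power 2; the numerator there equals 11/3, nonzero, and no other factor vanishes.
The branch terms are analytic at this point.
Hence a pole whose order is the multiplicity, 2.

The point is a pole of order 2.


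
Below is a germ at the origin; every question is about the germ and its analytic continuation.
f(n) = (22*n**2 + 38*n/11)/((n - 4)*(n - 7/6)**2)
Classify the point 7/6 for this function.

The point is a pole of order 2.

The denominator factor n - 7/6 vanishes at 7/6 and appears to the power 2; the numerator there equals 6727/198, nonzero, and no other factor vanishes.
Hence a pole whose order is the multiplicity, 2.


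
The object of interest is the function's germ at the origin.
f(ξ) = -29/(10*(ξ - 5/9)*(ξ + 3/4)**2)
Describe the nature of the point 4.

Denominator factors: ξ + 3/4 = 19/4 at ξ = 4; ξ - 5/9 = 31/9 at ξ = 4 — none vanishes.
So the germ continues analytically to 4.

The point is a regular point.


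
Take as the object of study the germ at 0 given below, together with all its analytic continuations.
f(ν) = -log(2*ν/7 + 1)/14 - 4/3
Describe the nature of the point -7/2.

The point is a logarithmic branch point.

The term (-1/14)*log(1 - ν/(-7/2)) has argument 1 - -7/2/(-7/2) = 0 at -7/2: a logarithmic (infinitely-sheeted) branch point; the remaining terms are analytic or single-valued there.


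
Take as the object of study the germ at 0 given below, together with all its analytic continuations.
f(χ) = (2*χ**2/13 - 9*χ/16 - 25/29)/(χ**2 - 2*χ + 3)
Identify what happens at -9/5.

Denominator factors: χ**2 - 2*χ + 3 = 246/25 at χ = -9/5 — none vanishes.
So the germ continues analytically to -9/5.

The point is a regular point.


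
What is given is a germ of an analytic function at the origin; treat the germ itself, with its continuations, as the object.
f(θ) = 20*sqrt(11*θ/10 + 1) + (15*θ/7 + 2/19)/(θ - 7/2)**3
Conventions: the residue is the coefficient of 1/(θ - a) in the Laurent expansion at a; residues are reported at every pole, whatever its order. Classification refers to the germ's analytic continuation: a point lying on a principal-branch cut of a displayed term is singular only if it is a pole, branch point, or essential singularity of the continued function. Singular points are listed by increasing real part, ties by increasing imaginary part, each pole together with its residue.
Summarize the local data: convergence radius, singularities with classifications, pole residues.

Denominator factor (θ - 7/2)^3: pole of order 3 at 7/2, modulus 7/2.
Branch term (20)*sqrt(1 - θ/(-10/11)): its argument vanishes at θ = -10/11, a square-root branch point, modulus 10/11.
The radius of convergence is the smallest modulus among the singular points: 10/11.
The branch term is analytic at 7/2 and contributes nothing to the residue; only the rational part matters.
At the order-3 pole 7/2 set g(θ) = (θ - (7/2))^3*(rational part) = 15*θ/7 + 2/19.
Order-3 pole: residue = g''(a)/2; g''(7/2) = 0, so the residue is 0.
List the singular points by increasing real part (a conjugate pair: the negative imaginary part first).

Radius of convergence at 0: 10/11.
At -10/11: an algebraic (square-root) branch point.
At 7/2: a pole of order 3; residue 0.


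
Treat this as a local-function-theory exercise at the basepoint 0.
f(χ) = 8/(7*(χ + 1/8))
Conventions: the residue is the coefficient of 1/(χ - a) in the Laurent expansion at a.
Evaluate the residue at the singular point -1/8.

At the order-1 pole -1/8 set g(χ) = (χ - (-1/8))*f(χ) = 8/7.
Simple pole: residue = g(a) at a = -1/8, which is 8/7.

The residue is 8/7.


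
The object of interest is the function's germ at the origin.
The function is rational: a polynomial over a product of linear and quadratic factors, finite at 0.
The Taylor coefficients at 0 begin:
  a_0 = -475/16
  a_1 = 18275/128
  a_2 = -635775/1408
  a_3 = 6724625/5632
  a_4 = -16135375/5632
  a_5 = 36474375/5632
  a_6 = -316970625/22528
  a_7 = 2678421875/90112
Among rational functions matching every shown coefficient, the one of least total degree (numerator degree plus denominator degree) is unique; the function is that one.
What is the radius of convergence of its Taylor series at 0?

The radius of convergence is 1 - (1/5)*sqrt(5).

No rational of total degree below 6 reproduces all 8 coefficients; solving the [2/4] Pade equations on them gives f(γ) = (18*γ**2/11 - 29*γ/8 - 19)/(γ**2 + 2*γ + 4/5)**2, whose expansion matches every shown term.
Denominator factor (γ**2 + 2*γ + 4/5)^2: discriminant 4/5, real irrational roots -1 + (1/5)*sqrt(5) and -1 - (1/5)*sqrt(5); poles of order 2, moduli 1 - (1/5)*sqrt(5) and 1 + (1/5)*sqrt(5).
The radius of convergence is the smallest modulus among the singular points: 1 - (1/5)*sqrt(5).


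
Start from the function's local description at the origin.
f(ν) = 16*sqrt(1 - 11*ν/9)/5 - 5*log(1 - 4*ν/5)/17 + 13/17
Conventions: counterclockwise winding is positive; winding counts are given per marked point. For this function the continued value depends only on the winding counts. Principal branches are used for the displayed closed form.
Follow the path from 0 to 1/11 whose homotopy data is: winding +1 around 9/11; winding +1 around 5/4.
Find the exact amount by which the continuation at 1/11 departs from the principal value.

Continued minus principal equals (-(64/15)*sqrt(2)) - ((10/17)*pi)*i.

The rational part is single-valued and drops out of the difference; each branch term changes only by its own monodromy.
(-5/17)*log(1 - ν/(5/4)): each positive loop around 5/4 adds 2*pi*i to the log, so winding +1 contributes (-5/17)*(1)*2*pi*i = -(10/17)*pi*i.
(16/5)*sqrt(1 - ν/(9/11)): winding +1 is odd, the square root flips sign, contributing -2*(16/5)*sqrt(1 - (1/11)/(9/11)) = -2*(16/5)*sqrt(8/9) = -(64/15)*sqrt(2).
Summing the contributions at ν = 1/11 gives (-(64/15)*sqrt(2)) - ((10/17)*pi)*i.


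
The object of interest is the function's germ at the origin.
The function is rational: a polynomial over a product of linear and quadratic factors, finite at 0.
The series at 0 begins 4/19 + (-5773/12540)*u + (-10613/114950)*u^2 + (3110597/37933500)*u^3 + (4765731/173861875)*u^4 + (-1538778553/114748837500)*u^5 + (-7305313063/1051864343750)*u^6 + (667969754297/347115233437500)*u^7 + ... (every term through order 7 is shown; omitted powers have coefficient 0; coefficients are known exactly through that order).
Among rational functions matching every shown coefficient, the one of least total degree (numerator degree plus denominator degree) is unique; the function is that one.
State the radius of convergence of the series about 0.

The radius of convergence is sqrt(5).

No rational of total degree below 3 reproduces all 8 coefficients; solving the [1/2] Pade equations on them gives f(u) = (20/19 - 29*u/12)/(u**2 - 6*u/11 + 5), whose expansion matches every shown term.
Denominator factor (u**2 - 6*u/11 + 5): discriminant -2384/121, complex-conjugate roots (3/11) + ((2/11)*sqrt(149))*i and (3/11) - ((2/11)*sqrt(149))*i; poles of order 1, moduli sqrt(5) and sqrt(5).
The radius of convergence is the smallest modulus among the singular points: sqrt(5).


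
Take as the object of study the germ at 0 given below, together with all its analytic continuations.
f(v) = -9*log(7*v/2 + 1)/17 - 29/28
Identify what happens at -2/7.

The point is a logarithmic branch point.

The term (-9/17)*log(1 - v/(-2/7)) has argument 1 - -2/7/(-2/7) = 0 at -2/7: a logarithmic (infinitely-sheeted) branch point; the remaining terms are analytic or single-valued there.


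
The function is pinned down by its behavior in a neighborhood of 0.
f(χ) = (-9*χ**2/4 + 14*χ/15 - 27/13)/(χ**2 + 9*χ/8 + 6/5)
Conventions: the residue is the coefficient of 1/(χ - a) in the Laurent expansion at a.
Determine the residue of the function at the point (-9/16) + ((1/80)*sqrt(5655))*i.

The residue is (1663/960) + ((14707/1568320)*sqrt(5655))*i.

The factor χ**2 + 9*χ/8 + 6/5 splits as (χ - a)(χ - a') with a = (-9/16) + ((1/80)*sqrt(5655))*i, a' = (-9/16) - ((1/80)*sqrt(5655))*i. At the order-1 pole a set g(χ) = (χ - a)*f(χ) = [-9*χ**2/4 + 14*χ/15 - 27/13] / (χ - a').
Simple pole: residue = g(a) at a = (-9/16) + ((1/80)*sqrt(5655))*i, which is (1663/960) + ((14707/1568320)*sqrt(5655))*i.


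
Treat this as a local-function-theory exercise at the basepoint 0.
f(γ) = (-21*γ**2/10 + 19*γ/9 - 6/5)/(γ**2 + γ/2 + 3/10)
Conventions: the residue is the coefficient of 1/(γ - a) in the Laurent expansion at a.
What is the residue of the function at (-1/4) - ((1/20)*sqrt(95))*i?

The factor γ**2 + γ/2 + 3/10 splits as (γ - a)(γ - a') with a = (-1/4) - ((1/20)*sqrt(95))*i, a' = (-1/4) + ((1/20)*sqrt(95))*i. At the order-1 pole a set g(γ) = (γ - a)*f(γ) = [-21*γ**2/10 + 19*γ/9 - 6/5] / (γ - a').
Simple pole: residue = g(a) at a = (-1/4) - ((1/20)*sqrt(95))*i, which is (569/360) - ((4897/34200)*sqrt(95))*i.

The residue is (569/360) - ((4897/34200)*sqrt(95))*i.


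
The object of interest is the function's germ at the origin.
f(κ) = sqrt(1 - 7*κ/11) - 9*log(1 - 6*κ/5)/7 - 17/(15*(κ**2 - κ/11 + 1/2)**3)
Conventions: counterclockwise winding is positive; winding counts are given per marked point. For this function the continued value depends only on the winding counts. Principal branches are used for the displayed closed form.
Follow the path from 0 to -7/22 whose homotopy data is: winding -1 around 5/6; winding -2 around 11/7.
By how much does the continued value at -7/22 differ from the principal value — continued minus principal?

Continued minus principal equals (18/7)*pi*i.

The rational part is single-valued and drops out of the difference; each branch term changes only by its own monodromy.
(1)*sqrt(1 - κ/(11/7)): winding -2 is even, the square root returns to the same sheet, contribution 0.
(-9/7)*log(1 - κ/(5/6)): each positive loop around 5/6 adds 2*pi*i to the log, so winding -1 contributes (-9/7)*(-1)*2*pi*i = (18/7)*pi*i.
Summing the contributions at κ = -7/22 gives (18/7)*pi*i.


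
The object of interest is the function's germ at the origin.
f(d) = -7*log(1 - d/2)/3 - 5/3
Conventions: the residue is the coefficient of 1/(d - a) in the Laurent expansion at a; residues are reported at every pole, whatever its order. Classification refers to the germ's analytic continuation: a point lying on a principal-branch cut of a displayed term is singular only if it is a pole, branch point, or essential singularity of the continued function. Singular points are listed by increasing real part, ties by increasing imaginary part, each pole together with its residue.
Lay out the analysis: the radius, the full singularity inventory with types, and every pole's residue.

Radius of convergence at 0: 2.
At 2: a logarithmic branch point.

Branch term (-7/3)*log(1 - d/(2)): its argument vanishes at d = 2, a logarithmic branch point, modulus 2.
The radius of convergence is the smallest modulus among the singular points: 2.


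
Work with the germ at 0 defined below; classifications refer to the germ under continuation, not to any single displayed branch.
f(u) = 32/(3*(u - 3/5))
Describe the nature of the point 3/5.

The point is a pole of order 1.

The denominator factor u - 3/5 vanishes at 3/5 and appears to the power 1; the numerator there equals 32/3, nonzero, and no other factor vanishes.
Hence a pole whose order is the multiplicity, 1.


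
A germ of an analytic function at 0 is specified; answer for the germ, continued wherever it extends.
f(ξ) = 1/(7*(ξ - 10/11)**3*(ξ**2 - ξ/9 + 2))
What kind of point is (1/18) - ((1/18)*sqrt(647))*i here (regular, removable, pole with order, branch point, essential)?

The point is a pole of order 1.

The denominator factor ξ**2 - ξ/9 + 2 vanishes at (1/18) - ((1/18)*sqrt(647))*i and appears to the power 1; the numerator there equals 1/7, nonzero, and no other factor vanishes.
Hence a pole whose order is the multiplicity, 1.


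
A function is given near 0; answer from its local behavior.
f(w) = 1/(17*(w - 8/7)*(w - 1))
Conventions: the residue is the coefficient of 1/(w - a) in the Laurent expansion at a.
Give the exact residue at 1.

At the order-1 pole 1 set g(w) = (w - (1))*f(w) = 1/(17*(w - 8/7)).
Simple pole: residue = g(a) at a = 1, which is -7/17.

The residue is -7/17.


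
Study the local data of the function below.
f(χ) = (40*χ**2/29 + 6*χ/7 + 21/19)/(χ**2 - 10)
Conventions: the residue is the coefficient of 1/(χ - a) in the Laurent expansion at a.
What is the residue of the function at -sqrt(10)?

The residue is 3/7 - (8209/11020)*sqrt(10).

The factor χ**2 - 10 splits as (χ - a)(χ - a') with a = -sqrt(10), a' = sqrt(10). At the order-1 pole a set g(χ) = (χ - a)*f(χ) = [40*χ**2/29 + 6*χ/7 + 21/19] / (χ - a').
Simple pole: residue = g(a) at a = -sqrt(10), which is 3/7 - (8209/11020)*sqrt(10).


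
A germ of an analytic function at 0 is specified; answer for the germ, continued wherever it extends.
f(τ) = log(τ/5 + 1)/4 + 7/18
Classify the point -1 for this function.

There is no denominator, hence no pole anywhere.
Branch term log(1 - τ/(-5)): argument at -1 is 4/5, nonzero, so -1 is not its branch point (a point on a principal cut is still regular for the continued germ).
So the germ continues analytically to -1.

The point is a regular point.


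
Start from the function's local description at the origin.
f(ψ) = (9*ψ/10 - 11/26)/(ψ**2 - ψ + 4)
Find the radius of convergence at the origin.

Denominator factor (ψ**2 - ψ + 4): discriminant -15, complex-conjugate roots (1/2) + ((1/2)*sqrt(15))*i and (1/2) - ((1/2)*sqrt(15))*i; poles of order 1, moduli 2 and 2.
The radius of convergence is the smallest modulus among the singular points: 2.

The radius of convergence is 2.


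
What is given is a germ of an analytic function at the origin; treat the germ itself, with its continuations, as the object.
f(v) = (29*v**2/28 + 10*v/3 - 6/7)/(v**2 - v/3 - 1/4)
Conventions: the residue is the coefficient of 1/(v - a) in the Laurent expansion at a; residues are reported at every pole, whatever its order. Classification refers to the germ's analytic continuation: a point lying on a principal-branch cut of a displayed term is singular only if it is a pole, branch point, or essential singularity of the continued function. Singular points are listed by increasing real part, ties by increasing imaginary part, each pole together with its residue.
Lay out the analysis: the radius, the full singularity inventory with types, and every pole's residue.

Denominator factor (v**2 - v/3 - 1/4): discriminant 10/9, real irrational roots 1/6 + (1/6)*sqrt(10) and 1/6 - (1/6)*sqrt(10); poles of order 1, moduli 1/6 + (1/6)*sqrt(10) and -1/6 + (1/6)*sqrt(10).
The radius of convergence is the smallest modulus among the singular points: -1/6 + (1/6)*sqrt(10).
The factor v**2 - v/3 - 1/4 splits as (v - a)(v - a') with a = 1/6 - (1/6)*sqrt(10), a' = 1/6 + (1/6)*sqrt(10). At the order-1 pole a set g(v) = (v - a)*f(v) = [29*v**2/28 + 10*v/3 - 6/7] / (v - a').
Simple pole: residue = g(a) at a = 1/6 - (1/6)*sqrt(10), which is 103/56 - (1/224)*sqrt(10).
The factor v**2 - v/3 - 1/4 splits as (v - a)(v - a') with a = 1/6 + (1/6)*sqrt(10), a' = 1/6 - (1/6)*sqrt(10). At the order-1 pole a set g(v) = (v - a)*f(v) = [29*v**2/28 + 10*v/3 - 6/7] / (v - a').
Simple pole: residue = g(a) at a = 1/6 + (1/6)*sqrt(10), which is 103/56 + (1/224)*sqrt(10).
List the singular points by increasing real part (a conjugate pair: the negative imaginary part first).

Radius of convergence at 0: -1/6 + (1/6)*sqrt(10).
At 1/6 - (1/6)*sqrt(10): a pole of order 1; residue 103/56 - (1/224)*sqrt(10).
At 1/6 + (1/6)*sqrt(10): a pole of order 1; residue 103/56 + (1/224)*sqrt(10).


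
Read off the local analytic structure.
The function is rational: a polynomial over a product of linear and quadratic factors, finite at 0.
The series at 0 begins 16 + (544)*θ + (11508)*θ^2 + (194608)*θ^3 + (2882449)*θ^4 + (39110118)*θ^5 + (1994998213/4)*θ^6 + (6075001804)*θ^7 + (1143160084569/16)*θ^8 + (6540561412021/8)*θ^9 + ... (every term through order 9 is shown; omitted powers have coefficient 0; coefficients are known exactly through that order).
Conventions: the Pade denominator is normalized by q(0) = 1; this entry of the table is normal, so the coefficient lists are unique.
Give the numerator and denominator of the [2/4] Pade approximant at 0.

The Pade approximant has numerator coefficients [16, 58877568/5783437, 24129632/5783437]; denominator coefficients [1, -192957010/5783437, 9609237519/23133748, -1203466700/525767, 27267749719/5783437].


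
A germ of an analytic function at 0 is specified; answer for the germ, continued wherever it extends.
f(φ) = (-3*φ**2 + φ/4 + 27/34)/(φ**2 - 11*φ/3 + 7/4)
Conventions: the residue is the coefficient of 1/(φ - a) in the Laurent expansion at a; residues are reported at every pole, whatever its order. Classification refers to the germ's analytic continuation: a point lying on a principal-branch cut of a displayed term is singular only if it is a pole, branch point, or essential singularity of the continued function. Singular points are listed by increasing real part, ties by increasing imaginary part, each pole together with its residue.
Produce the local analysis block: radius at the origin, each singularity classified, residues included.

Denominator factor (φ**2 - 11*φ/3 + 7/4): discriminant 58/9, real irrational roots 11/6 + (1/6)*sqrt(58) and 11/6 - (1/6)*sqrt(58); poles of order 1, moduli 11/6 + (1/6)*sqrt(58) and 11/6 - (1/6)*sqrt(58).
The radius of convergence is the smallest modulus among the singular points: 11/6 - (1/6)*sqrt(58).
The factor φ**2 - 11*φ/3 + 7/4 splits as (φ - a)(φ - a') with a = 11/6 - (1/6)*sqrt(58), a' = 11/6 + (1/6)*sqrt(58). At the order-1 pole a set g(φ) = (φ - a)*f(φ) = [-3*φ**2 + φ/4 + 27/34] / (φ - a').
Simple pole: residue = g(a) at a = 11/6 - (1/6)*sqrt(58), which is -43/8 + (5575/7888)*sqrt(58).
The factor φ**2 - 11*φ/3 + 7/4 splits as (φ - a)(φ - a') with a = 11/6 + (1/6)*sqrt(58), a' = 11/6 - (1/6)*sqrt(58). At the order-1 pole a set g(φ) = (φ - a)*f(φ) = [-3*φ**2 + φ/4 + 27/34] / (φ - a').
Simple pole: residue = g(a) at a = 11/6 + (1/6)*sqrt(58), which is -43/8 - (5575/7888)*sqrt(58).
List the singular points by increasing real part (a conjugate pair: the negative imaginary part first).

Radius of convergence at 0: 11/6 - (1/6)*sqrt(58).
At 11/6 - (1/6)*sqrt(58): a pole of order 1; residue -43/8 + (5575/7888)*sqrt(58).
At 11/6 + (1/6)*sqrt(58): a pole of order 1; residue -43/8 - (5575/7888)*sqrt(58).


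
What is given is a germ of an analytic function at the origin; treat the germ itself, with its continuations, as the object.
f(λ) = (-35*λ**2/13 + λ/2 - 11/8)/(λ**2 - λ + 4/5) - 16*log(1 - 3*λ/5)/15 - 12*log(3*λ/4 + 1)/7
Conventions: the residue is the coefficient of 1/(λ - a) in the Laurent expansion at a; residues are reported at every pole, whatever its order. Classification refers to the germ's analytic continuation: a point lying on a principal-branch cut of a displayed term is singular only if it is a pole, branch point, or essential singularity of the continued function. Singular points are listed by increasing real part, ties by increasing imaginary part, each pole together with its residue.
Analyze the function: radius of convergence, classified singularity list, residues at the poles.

Radius of convergence at 0: (2/5)*sqrt(5).
At -4/3: a logarithmic branch point.
At (1/2) - ((1/10)*sqrt(55))*i: a pole of order 1; residue (-57/52) - ((3/104)*sqrt(55))*i.
At (1/2) + ((1/10)*sqrt(55))*i: a pole of order 1; residue (-57/52) + ((3/104)*sqrt(55))*i.
At 5/3: a logarithmic branch point.

Denominator factor (λ**2 - λ + 4/5): discriminant -11/5, complex-conjugate roots (1/2) + ((1/10)*sqrt(55))*i and (1/2) - ((1/10)*sqrt(55))*i; poles of order 1, moduli (2/5)*sqrt(5) and (2/5)*sqrt(5).
Branch term (-12/7)*log(1 - λ/(-4/3)): its argument vanishes at λ = -4/3, a logarithmic branch point, modulus 4/3.
Branch term (-16/15)*log(1 - λ/(5/3)): its argument vanishes at λ = 5/3, a logarithmic branch point, modulus 5/3.
The radius of convergence is the smallest modulus among the singular points: (2/5)*sqrt(5).
The branch terms are analytic at (1/2) - ((1/10)*sqrt(55))*i and contribute nothing to the residue; only the rational part matters.
The factor λ**2 - λ + 4/5 splits as (λ - a)(λ - a') with a = (1/2) - ((1/10)*sqrt(55))*i, a' = (1/2) + ((1/10)*sqrt(55))*i. At the order-1 pole a set g(λ) = (λ - a)*(rational part) = [-35*λ**2/13 + λ/2 - 11/8] / (λ - a').
Simple pole: residue = g(a) at a = (1/2) - ((1/10)*sqrt(55))*i, which is (-57/52) - ((3/104)*sqrt(55))*i.
The branch terms are analytic at (1/2) + ((1/10)*sqrt(55))*i and contribute nothing to the residue; only the rational part matters.
The factor λ**2 - λ + 4/5 splits as (λ - a)(λ - a') with a = (1/2) + ((1/10)*sqrt(55))*i, a' = (1/2) - ((1/10)*sqrt(55))*i. At the order-1 pole a set g(λ) = (λ - a)*(rational part) = [-35*λ**2/13 + λ/2 - 11/8] / (λ - a').
Simple pole: residue = g(a) at a = (1/2) + ((1/10)*sqrt(55))*i, which is (-57/52) + ((3/104)*sqrt(55))*i.
List the singular points by increasing real part (a conjugate pair: the negative imaginary part first).


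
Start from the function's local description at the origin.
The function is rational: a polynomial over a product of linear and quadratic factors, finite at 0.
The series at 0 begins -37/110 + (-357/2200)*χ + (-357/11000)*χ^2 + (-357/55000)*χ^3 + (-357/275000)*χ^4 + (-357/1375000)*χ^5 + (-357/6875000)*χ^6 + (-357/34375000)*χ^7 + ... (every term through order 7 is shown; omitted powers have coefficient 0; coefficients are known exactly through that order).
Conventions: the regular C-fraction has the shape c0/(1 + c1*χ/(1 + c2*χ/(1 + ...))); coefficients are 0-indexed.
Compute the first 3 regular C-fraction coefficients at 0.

The regular C-fraction coefficients are [-37/110, -357/740, 209/740].

Taylor coefficients (read off): a_0 = -37/110, a_1 = -357/2200, a_2 = -357/11000.
c0 = a_0 = -37/110. Peel one level at a time: if S = 1 + c*χ/S' with S'(0) = 1, then c is the χ-coefficient of S and S' = c*χ/(S - 1).
S_1 = c0/f = 1 + (-357/740)*χ + (74613/547600)*χ^2 + ...; c1 = -357/740.
S_2 = c1*χ/(S_1 - 1) = 1 + (209/740)*χ + ...; c2 = 209/740.


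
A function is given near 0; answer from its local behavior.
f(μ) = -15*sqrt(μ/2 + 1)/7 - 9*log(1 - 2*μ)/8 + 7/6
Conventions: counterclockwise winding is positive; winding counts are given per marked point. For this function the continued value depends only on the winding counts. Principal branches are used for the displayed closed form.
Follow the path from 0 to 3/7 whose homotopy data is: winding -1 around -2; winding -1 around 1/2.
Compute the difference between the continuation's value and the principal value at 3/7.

The rational part is single-valued and drops out of the difference; each branch term changes only by its own monodromy.
(-15/7)*sqrt(1 - μ/(-2)): winding -1 is odd, the square root flips sign, contributing -2*(-15/7)*sqrt(1 - (3/7)/(-2)) = -2*(-15/7)*sqrt(17/14) = (15/49)*sqrt(238).
(-9/8)*log(1 - μ/(1/2)): each positive loop around 1/2 adds 2*pi*i to the log, so winding -1 contributes (-9/8)*(-1)*2*pi*i = (9/4)*pi*i.
Summing the contributions at μ = 3/7 gives ((15/49)*sqrt(238)) + ((9/4)*pi)*i.

Continued minus principal equals ((15/49)*sqrt(238)) + ((9/4)*pi)*i.


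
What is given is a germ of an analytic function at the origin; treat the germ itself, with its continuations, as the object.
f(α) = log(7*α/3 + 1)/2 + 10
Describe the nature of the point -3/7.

The term (1/2)*log(1 - α/(-3/7)) has argument 1 - -3/7/(-3/7) = 0 at -3/7: a logarithmic (infinitely-sheeted) branch point; the remaining terms are analytic or single-valued there.

The point is a logarithmic branch point.


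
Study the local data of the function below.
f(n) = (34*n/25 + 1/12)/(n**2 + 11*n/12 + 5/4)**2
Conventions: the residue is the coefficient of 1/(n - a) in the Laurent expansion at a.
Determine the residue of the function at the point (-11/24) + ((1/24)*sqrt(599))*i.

The residue is ((46656/8970025)*sqrt(599))*i.

The factor n**2 + 11*n/12 + 5/4 splits as (n - a)(n - a') with a = (-11/24) + ((1/24)*sqrt(599))*i, a' = (-11/24) - ((1/24)*sqrt(599))*i. At the order-2 pole a set g(n) = (n - a)^2*f(n) = [34*n/25 + 1/12] / (n - a')^2.
Order-2 pole: residue = g'(a); g'((-11/24) + ((1/24)*sqrt(599))*i) = ((46656/8970025)*sqrt(599))*i, so the residue is ((46656/8970025)*sqrt(599))*i.


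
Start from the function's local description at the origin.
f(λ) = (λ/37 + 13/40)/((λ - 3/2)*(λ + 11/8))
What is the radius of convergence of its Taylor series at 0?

The radius of convergence is 11/8.

Denominator factor (λ - 3/2): pole of order 1 at 3/2, modulus 3/2.
Denominator factor (λ + 11/8): pole of order 1 at -11/8, modulus 11/8.
The radius of convergence is the smallest modulus among the singular points: 11/8.


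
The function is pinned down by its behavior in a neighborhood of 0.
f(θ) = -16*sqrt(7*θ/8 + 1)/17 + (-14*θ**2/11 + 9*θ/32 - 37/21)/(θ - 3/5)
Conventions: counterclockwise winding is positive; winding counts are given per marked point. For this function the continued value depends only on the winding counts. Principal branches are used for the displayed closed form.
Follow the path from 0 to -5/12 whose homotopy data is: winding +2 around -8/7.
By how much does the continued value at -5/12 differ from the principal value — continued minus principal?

The rational part is single-valued and drops out of the difference; each branch term changes only by its own monodromy.
(-16/17)*sqrt(1 - θ/(-8/7)): winding +2 is even, the square root returns to the same sheet, contribution 0.
Summing the contributions at θ = -5/12 gives 0.

Continued minus principal equals 0.


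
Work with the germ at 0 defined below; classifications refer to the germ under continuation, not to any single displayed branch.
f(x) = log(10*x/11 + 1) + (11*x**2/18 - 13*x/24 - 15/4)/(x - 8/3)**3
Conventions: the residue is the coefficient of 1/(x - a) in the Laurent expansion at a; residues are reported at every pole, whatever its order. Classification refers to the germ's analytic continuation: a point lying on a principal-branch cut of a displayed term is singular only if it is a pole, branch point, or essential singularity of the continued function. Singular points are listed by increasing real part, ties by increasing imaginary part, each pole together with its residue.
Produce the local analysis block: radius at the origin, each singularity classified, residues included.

Denominator factor (x - 8/3)^3: pole of order 3 at 8/3, modulus 8/3.
Branch term (1)*log(1 - x/(-11/10)): its argument vanishes at x = -11/10, a logarithmic branch point, modulus 11/10.
The radius of convergence is the smallest modulus among the singular points: 11/10.
The branch term is analytic at 8/3 and contributes nothing to the residue; only the rational part matters.
At the order-3 pole 8/3 set g(x) = (x - (8/3))^3*(rational part) = 11*x**2/18 - 13*x/24 - 15/4.
Order-3 pole: residue = g''(a)/2; g''(8/3) = 11/9, so the residue is 11/18.
List the singular points by increasing real part (a conjugate pair: the negative imaginary part first).

Radius of convergence at 0: 11/10.
At -11/10: a logarithmic branch point.
At 8/3: a pole of order 3; residue 11/18.


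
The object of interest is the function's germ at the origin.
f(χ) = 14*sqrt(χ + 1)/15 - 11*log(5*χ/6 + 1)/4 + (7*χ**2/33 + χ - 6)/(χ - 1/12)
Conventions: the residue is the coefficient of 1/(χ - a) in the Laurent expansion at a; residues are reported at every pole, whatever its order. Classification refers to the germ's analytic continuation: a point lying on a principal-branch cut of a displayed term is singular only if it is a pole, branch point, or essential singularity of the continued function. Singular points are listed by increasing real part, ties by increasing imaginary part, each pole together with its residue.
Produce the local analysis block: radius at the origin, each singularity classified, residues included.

Denominator factor (χ - 1/12): pole of order 1 at 1/12, modulus 1/12.
Branch term (14/15)*sqrt(1 - χ/(-1)): its argument vanishes at χ = -1, a square-root branch point, modulus 1.
Branch term (-11/4)*log(1 - χ/(-6/5)): its argument vanishes at χ = -6/5, a logarithmic branch point, modulus 6/5.
The radius of convergence is the smallest modulus among the singular points: 1/12.
The branch terms are analytic at 1/12 and contribute nothing to the residue; only the rational part matters.
At the order-1 pole 1/12 set g(χ) = (χ - (1/12))*(rational part) = 7*χ**2/33 + χ - 6.
Simple pole: residue = g(a) at a = 1/12, which is -28109/4752.
List the singular points by increasing real part (a conjugate pair: the negative imaginary part first).

Radius of convergence at 0: 1/12.
At -6/5: a logarithmic branch point.
At -1: an algebraic (square-root) branch point.
At 1/12: a pole of order 1; residue -28109/4752.
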